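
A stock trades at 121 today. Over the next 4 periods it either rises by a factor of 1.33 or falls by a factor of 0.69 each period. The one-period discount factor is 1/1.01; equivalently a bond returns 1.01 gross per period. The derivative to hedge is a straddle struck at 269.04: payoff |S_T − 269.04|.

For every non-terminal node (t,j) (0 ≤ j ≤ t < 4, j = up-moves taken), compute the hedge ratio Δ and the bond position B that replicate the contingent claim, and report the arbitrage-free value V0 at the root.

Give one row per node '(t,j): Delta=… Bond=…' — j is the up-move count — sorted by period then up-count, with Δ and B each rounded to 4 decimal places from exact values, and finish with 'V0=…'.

(0,0): Delta=-0.6567 Bond=230.1620
(1,0): Delta=-1.0000 Bond=261.1276
(1,1): Delta=-0.4786 Bond=203.7997
(2,0): Delta=-1.0000 Bond=263.7388
(2,1): Delta=-1.0000 Bond=263.7388
(2,2): Delta=-0.2080 Bond=147.9365
(3,0): Delta=-1.0000 Bond=266.3762
(3,1): Delta=-1.0000 Bond=266.3762
(3,2): Delta=-1.0000 Bond=266.3762
(3,3): Delta=0.2028 Bond=32.4554
V0=150.7040

Since d<R<u, set p* = (R−d)/(u−d) = 0.5000; price each node as the discounted p*-expectation of its children.
At expiry t=4: V(4,0)=241.6128, V(4,1)=216.1730, V(4,2)=167.1370, V(4,3)=72.6183, V(4,4)=109.5699
(3,0): S=39.7496. Δ = (V_up−V_dn)/(S_up−S_dn) = (216.1730−241.6128)/(52.8670−27.4272) = -1.0000. V = [p*·216.1730 + (1−p*)·241.6128]/1.01 = 226.6266. B = V − Δ·S = 266.3762.
(3,1): S=76.6188. Δ = (V_up−V_dn)/(S_up−S_dn) = (167.1370−216.1730)/(101.9030−52.8670) = -1.0000. V = [p*·167.1370 + (1−p*)·216.1730]/1.01 = 189.7575. B = V − Δ·S = 266.3762.
(3,2): S=147.6855. Δ = (V_up−V_dn)/(S_up−S_dn) = (72.6183−167.1370)/(196.4217−101.9030) = -1.0000. V = [p*·72.6183 + (1−p*)·167.1370]/1.01 = 118.6908. B = V − Δ·S = 266.3762.
(3,3): S=284.6691. Δ = (V_up−V_dn)/(S_up−S_dn) = (109.5699−72.6183)/(378.6099−196.4217) = 0.2028. V = [p*·109.5699 + (1−p*)·72.6183]/1.01 = 90.1922. B = V − Δ·S = 32.4554.
(2,0): S=57.6081. Δ = (V_up−V_dn)/(S_up−S_dn) = (189.7575−226.6266)/(76.6188−39.7496) = -1.0000. V = [p*·189.7575 + (1−p*)·226.6266]/1.01 = 206.1307. B = V − Δ·S = 263.7388.
(2,1): S=111.0417. Δ = (V_up−V_dn)/(S_up−S_dn) = (118.6908−189.7575)/(147.6855−76.6188) = -1.0000. V = [p*·118.6908 + (1−p*)·189.7575]/1.01 = 152.6971. B = V − Δ·S = 263.7388.
(2,2): S=214.0369. Δ = (V_up−V_dn)/(S_up−S_dn) = (90.1922−118.6908)/(284.6691−147.6855) = -0.2080. V = [p*·90.1922 + (1−p*)·118.6908]/1.01 = 103.4074. B = V − Δ·S = 147.9365.
(1,0): S=83.4900. Δ = (V_up−V_dn)/(S_up−S_dn) = (152.6971−206.1307)/(111.0417−57.6081) = -1.0000. V = [p*·152.6971 + (1−p*)·206.1307]/1.01 = 177.6376. B = V − Δ·S = 261.1276.
(1,1): S=160.9300. Δ = (V_up−V_dn)/(S_up−S_dn) = (103.4074−152.6971)/(214.0369−111.0417) = -0.4786. V = [p*·103.4074 + (1−p*)·152.6971]/1.01 = 126.7844. B = V − Δ·S = 203.7997.
(0,0): S=121.0000. Δ = (V_up−V_dn)/(S_up−S_dn) = (126.7844−177.6376)/(160.9300−83.4900) = -0.6567. V = [p*·126.7844 + (1−p*)·177.6376]/1.01 = 150.7040. B = V − Δ·S = 230.1620.
Each (Δ,B) replicates both successor values, so the strategy is self-financing and V0 is arbitrage-free.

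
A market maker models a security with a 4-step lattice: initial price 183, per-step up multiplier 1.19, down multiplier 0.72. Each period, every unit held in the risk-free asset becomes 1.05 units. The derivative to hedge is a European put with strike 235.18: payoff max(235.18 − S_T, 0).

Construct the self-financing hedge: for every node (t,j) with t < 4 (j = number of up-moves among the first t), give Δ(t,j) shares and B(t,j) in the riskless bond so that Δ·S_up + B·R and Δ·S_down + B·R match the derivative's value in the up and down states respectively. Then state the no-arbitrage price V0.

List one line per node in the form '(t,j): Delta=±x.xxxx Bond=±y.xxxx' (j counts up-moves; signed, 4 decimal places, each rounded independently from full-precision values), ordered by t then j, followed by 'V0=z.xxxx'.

(0,0): Delta=-0.5418 Bond=135.9880
(1,0): Delta=-1.0000 Bond=203.1573
(1,1): Delta=-0.4242 Bond=117.1759
(2,0): Delta=-1.0000 Bond=213.3152
(2,1): Delta=-1.0000 Bond=213.3152
(2,2): Delta=-0.2764 Bond=84.7339
(3,0): Delta=-1.0000 Bond=223.9810
(3,1): Delta=-1.0000 Bond=223.9810
(3,2): Delta=-1.0000 Bond=223.9810
(3,3): Delta=-0.0907 Bond=31.6934
V0=36.8351

Risk-neutral probability p* = (R−d)/(u−d) = (1.05−0.72)/(1.19−0.72) = 0.7021.
Terminal values V(4,·): V(4,0)=186.0008, V(4,1)=153.8978, V(4,2)=100.8386, V(4,3)=13.1435, V(4,4)=0.0000
Node (3,0) S=68.3044: V=(p*·153.8978+(1−p*)·186.0008)/1.05=155.6766; Δ=(153.8978−186.0008)/(81.2822−49.1792)=-1.0000; B=V−Δ·S=223.9810
Node (3,1) S=112.8920: V=(p*·100.8386+(1−p*)·153.8978)/1.05=111.0890; Δ=(100.8386−153.8978)/(134.3414−81.2822)=-1.0000; B=V−Δ·S=223.9810
Node (3,2) S=186.5853: V=(p*·13.1435+(1−p*)·100.8386)/1.05=37.3956; Δ=(13.1435−100.8386)/(222.0365−134.3414)=-1.0000; B=V−Δ·S=223.9810
Node (3,3) S=308.3841: V=(p*·0.0000+(1−p*)·13.1435)/1.05=3.7286; Δ=(0.0000−13.1435)/(366.9771−222.0365)=-0.0907; B=V−Δ·S=31.6934
Node (2,0) S=94.8672: V=(p*·111.0890+(1−p*)·155.6766)/1.05=118.4480; Δ=(111.0890−155.6766)/(112.8920−68.3044)=-1.0000; B=V−Δ·S=213.3152
Node (2,1) S=156.7944: V=(p*·37.3956+(1−p*)·111.0890)/1.05=56.5208; Δ=(37.3956−111.0890)/(186.5853−112.8920)=-1.0000; B=V−Δ·S=213.3152
Node (2,2) S=259.1463: V=(p*·3.7286+(1−p*)·37.3956)/1.05=13.1020; Δ=(3.7286−37.3956)/(308.3841−186.5853)=-0.2764; B=V−Δ·S=84.7339
Node (1,0) S=131.7600: V=(p*·56.5208+(1−p*)·118.4480)/1.05=71.3973; Δ=(56.5208−118.4480)/(156.7944−94.8672)=-1.0000; B=V−Δ·S=203.1573
Node (1,1) S=217.7700: V=(p*·13.1020+(1−p*)·56.5208)/1.05=24.7955; Δ=(13.1020−56.5208)/(259.1463−156.7944)=-0.4242; B=V−Δ·S=117.1759
Node (0,0) S=183.0000: V=(p*·24.7955+(1−p*)·71.3973)/1.05=36.8351; Δ=(24.7955−71.3973)/(217.7700−131.7600)=-0.5418; B=V−Δ·S=135.9880
Root portfolio cost Δ·183+B reproduces V0=36.8351.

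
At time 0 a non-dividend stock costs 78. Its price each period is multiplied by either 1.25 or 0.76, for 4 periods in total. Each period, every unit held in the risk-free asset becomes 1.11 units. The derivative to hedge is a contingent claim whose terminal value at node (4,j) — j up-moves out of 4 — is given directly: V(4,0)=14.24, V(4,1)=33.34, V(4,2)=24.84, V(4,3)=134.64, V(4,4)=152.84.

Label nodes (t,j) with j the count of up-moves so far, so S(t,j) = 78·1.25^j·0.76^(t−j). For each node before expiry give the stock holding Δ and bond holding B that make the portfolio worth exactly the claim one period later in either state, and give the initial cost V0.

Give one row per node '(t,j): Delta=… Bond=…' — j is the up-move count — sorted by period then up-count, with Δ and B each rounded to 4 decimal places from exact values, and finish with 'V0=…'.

Since d<R<u, set p* = (R−d)/(u−d) = 0.7143; price each node as the discounted p*-expectation of its children.
Payoff layer (t=4): V(4,0)=14.2400, V(4,1)=33.3400, V(4,2)=24.8400, V(4,3)=134.6400, V(4,4)=152.8400
  t=3,j=0: stock 34.2401 → up 42.8002 (V=33.3400), down 26.0225 (V=14.2400). Price 25.1197; hedge Δ=1.1384, bond B=-13.8599.
  t=3,j=1: stock 56.3160 → up 70.3950 (V=24.8400), down 42.8002 (V=33.3400). Price 24.5663; hedge Δ=-0.3080, bond B=41.9132.
  t=3,j=2: stock 92.6250 → up 115.7812 (V=134.6400), down 70.3950 (V=24.8400). Price 93.0347; hedge Δ=2.4192, bond B=-131.0469.
  t=3,j=3: stock 152.3438 → up 190.4297 (V=152.8400), down 115.7812 (V=134.6400). Price 133.0090; hedge Δ=0.2438, bond B=95.8662.
  t=2,j=0: stock 45.0528 → up 56.3160 (V=24.5663), down 34.2401 (V=25.1197). Price 22.2742; hedge Δ=-0.0251, bond B=23.4036.
  t=2,j=1: stock 74.1000 → up 92.6250 (V=93.0347), down 56.3160 (V=24.5663). Price 66.1913; hedge Δ=1.8857, bond B=-73.5403.
  t=2,j=2: stock 121.8750 → up 152.3438 (V=133.0090), down 92.6250 (V=93.0347). Price 109.5386; hedge Δ=0.6694, bond B=27.9584.
  t=1,j=0: stock 59.2800 → up 74.1000 (V=66.1913), down 45.0528 (V=22.2742). Price 48.3275; hedge Δ=1.5119, bond B=-41.2991.
  t=1,j=1: stock 97.5000 → up 121.8750 (V=109.5386), down 74.1000 (V=66.1913). Price 87.5258; hedge Δ=0.9073, bond B=-0.9380.
  t=0,j=0: stock 78.0000 → up 97.5000 (V=87.5258), down 59.2800 (V=48.3275). Price 68.7624; hedge Δ=1.0256, bond B=-11.2340.
The time-0 hedge costs 68.7624, which is the no-arbitrage price.

(0,0): Delta=1.0256 Bond=-11.2340
(1,0): Delta=1.5119 Bond=-41.2991
(1,1): Delta=0.9073 Bond=-0.9380
(2,0): Delta=-0.0251 Bond=23.4036
(2,1): Delta=1.8857 Bond=-73.5403
(2,2): Delta=0.6694 Bond=27.9584
(3,0): Delta=1.1384 Bond=-13.8599
(3,1): Delta=-0.3080 Bond=41.9132
(3,2): Delta=2.4192 Bond=-131.0469
(3,3): Delta=0.2438 Bond=95.8662
V0=68.7624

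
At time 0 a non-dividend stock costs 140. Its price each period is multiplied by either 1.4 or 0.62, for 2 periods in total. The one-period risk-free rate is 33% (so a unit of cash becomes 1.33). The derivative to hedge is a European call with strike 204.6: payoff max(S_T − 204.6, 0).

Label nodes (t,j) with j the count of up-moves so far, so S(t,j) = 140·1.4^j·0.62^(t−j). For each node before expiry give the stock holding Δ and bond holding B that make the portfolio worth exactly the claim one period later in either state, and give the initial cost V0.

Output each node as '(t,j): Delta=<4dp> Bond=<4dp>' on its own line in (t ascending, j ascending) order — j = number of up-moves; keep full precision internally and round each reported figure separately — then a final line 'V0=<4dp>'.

Risk-neutral probability p* = (R−d)/(u−d) = (1.33−0.62)/(1.4−0.62) = 0.9103.
Payoff layer (t=2): V(2,0)=0.0000, V(2,1)=0.0000, V(2,2)=69.8000
  t=1,j=0: stock 86.8000 → up 121.5200 (V=0.0000), down 53.8160 (V=0.0000). Price 0.0000; hedge Δ=0.0000, bond B=0.0000.
  t=1,j=1: stock 196.0000 → up 274.4000 (V=69.8000), down 121.5200 (V=0.0000). Price 47.7714; hedge Δ=0.4566, bond B=-41.7158.
  t=0,j=0: stock 140.0000 → up 196.0000 (V=47.7714), down 86.8000 (V=0.0000). Price 32.6949; hedge Δ=0.4375, bond B=-28.5505.
Check: Δ(0,0)·S0 + B(0,0) = 32.6949 = V0.

(0,0): Delta=0.4375 Bond=-28.5505
(1,0): Delta=0.0000 Bond=0.0000
(1,1): Delta=0.4566 Bond=-41.7158
V0=32.6949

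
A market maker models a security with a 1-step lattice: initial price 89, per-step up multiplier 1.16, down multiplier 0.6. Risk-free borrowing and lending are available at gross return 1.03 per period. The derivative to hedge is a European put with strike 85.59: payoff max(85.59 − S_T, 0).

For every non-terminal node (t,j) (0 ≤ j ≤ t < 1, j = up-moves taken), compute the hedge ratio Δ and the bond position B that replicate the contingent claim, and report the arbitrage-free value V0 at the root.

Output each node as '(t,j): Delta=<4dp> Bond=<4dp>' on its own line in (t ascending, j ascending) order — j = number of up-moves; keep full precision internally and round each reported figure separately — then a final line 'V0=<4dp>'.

Since d<R<u, set p* = (R−d)/(u−d) = 0.7679; price each node as the discounted p*-expectation of its children.
Terminal payoffs: V(1,0)=32.1900, V(1,1)=0.0000
Node (0,0) S=89.0000: V=(p*·0.0000+(1−p*)·32.1900)/1.03=7.2550; Δ=(0.0000−32.1900)/(103.2400−53.4000)=-0.6459; B=V−Δ·S=64.7372
Self-financing check: at every node Δ·S+B equals the discounted successor values.

(0,0): Delta=-0.6459 Bond=64.7372
V0=7.2550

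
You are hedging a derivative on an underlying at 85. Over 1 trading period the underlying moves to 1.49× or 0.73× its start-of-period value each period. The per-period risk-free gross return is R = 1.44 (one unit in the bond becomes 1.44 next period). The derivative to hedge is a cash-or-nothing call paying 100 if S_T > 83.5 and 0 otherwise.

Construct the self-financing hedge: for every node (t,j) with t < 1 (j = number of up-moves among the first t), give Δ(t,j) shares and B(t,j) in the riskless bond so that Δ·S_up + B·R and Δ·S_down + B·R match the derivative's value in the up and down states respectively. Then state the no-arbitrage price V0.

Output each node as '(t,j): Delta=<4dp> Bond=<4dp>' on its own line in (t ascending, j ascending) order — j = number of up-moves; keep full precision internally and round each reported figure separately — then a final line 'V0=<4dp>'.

No-arbitrage ⇒ martingale measure with p* = (R−d)/(u−d) = 0.9342.
Terminal values V(1,·): V(1,0)=0.0000, V(1,1)=100.0000
(0,0): S=85.0000. Δ = (V_up−V_dn)/(S_up−S_dn) = (100.0000−0.0000)/(126.6500−62.0500) = 1.5480. V = [p*·100.0000 + (1−p*)·0.0000]/1.44 = 64.8757. B = V − Δ·S = -66.7032.
The time-0 hedge costs 64.8757, which is the no-arbitrage price.

(0,0): Delta=1.5480 Bond=-66.7032
V0=64.8757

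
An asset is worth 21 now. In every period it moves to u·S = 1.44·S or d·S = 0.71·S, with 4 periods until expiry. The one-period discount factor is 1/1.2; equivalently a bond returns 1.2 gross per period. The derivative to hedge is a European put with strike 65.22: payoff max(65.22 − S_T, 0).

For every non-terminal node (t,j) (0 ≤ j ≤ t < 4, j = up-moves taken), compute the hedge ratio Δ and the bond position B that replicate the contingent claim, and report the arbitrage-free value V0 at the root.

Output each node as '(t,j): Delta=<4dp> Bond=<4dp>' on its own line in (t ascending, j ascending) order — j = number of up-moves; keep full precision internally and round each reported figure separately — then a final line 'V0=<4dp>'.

(0,0): Delta=-0.7137 Bond=27.8955
(1,0): Delta=-1.0000 Bond=37.7431
(1,1): Delta=-0.6446 Bond=31.3839
(2,0): Delta=-1.0000 Bond=45.2917
(2,1): Delta=-1.0000 Bond=45.2917
(2,2): Delta=-0.5587 Bond=33.9231
(3,0): Delta=-1.0000 Bond=54.3500
(3,1): Delta=-1.0000 Bond=54.3500
(3,2): Delta=-1.0000 Bond=54.3500
(3,3): Delta=-0.4522 Bond=34.0257
V0=12.9074

Risk-neutral probability p* = (R−d)/(u−d) = (1.2−0.71)/(1.44−0.71) = 0.6712.
At expiry t=4: V(4,0)=59.8835, V(4,1)=54.3968, V(4,2)=43.2687, V(4,3)=20.6990, V(4,4)=0.0000
(3,0): S=7.5161. Δ = (V_up−V_dn)/(S_up−S_dn) = (54.3968−59.8835)/(10.8232−5.3365) = -1.0000. V = [p*·54.3968 + (1−p*)·59.8835]/1.2 = 46.8339. B = V − Δ·S = 54.3500.
(3,1): S=15.2440. Δ = (V_up−V_dn)/(S_up−S_dn) = (43.2687−54.3968)/(21.9513−10.8232) = -1.0000. V = [p*·43.2687 + (1−p*)·54.3968]/1.2 = 39.1060. B = V − Δ·S = 54.3500.
(3,2): S=30.9174. Δ = (V_up−V_dn)/(S_up−S_dn) = (20.6990−43.2687)/(44.5210−21.9513) = -1.0000. V = [p*·20.6990 + (1−p*)·43.2687]/1.2 = 23.4326. B = V − Δ·S = 54.3500.
(3,3): S=62.7057. Δ = (V_up−V_dn)/(S_up−S_dn) = (0.0000−20.6990)/(90.2962−44.5210) = -0.4522. V = [p*·0.0000 + (1−p*)·20.6990]/1.2 = 5.6710. B = V − Δ·S = 34.0257.
(2,0): S=10.5861. Δ = (V_up−V_dn)/(S_up−S_dn) = (39.1060−46.8339)/(15.2440−7.5161) = -1.0000. V = [p*·39.1060 + (1−p*)·46.8339]/1.2 = 34.7056. B = V − Δ·S = 45.2917.
(2,1): S=21.4704. Δ = (V_up−V_dn)/(S_up−S_dn) = (23.4326−39.1060)/(30.9174−15.2440) = -1.0000. V = [p*·23.4326 + (1−p*)·39.1060]/1.2 = 23.8213. B = V − Δ·S = 45.2917.
(2,2): S=43.5456. Δ = (V_up−V_dn)/(S_up−S_dn) = (5.6710−23.4326)/(62.7057−30.9174) = -0.5587. V = [p*·5.6710 + (1−p*)·23.4326]/1.2 = 9.5920. B = V − Δ·S = 33.9231.
(1,0): S=14.9100. Δ = (V_up−V_dn)/(S_up−S_dn) = (23.8213−34.7056)/(21.4704−10.5861) = -1.0000. V = [p*·23.8213 + (1−p*)·34.7056]/1.2 = 22.8331. B = V − Δ·S = 37.7431.
(1,1): S=30.2400. Δ = (V_up−V_dn)/(S_up−S_dn) = (9.5920−23.8213)/(43.5456−21.4704) = -0.6446. V = [p*·9.5920 + (1−p*)·23.8213]/1.2 = 11.8918. B = V − Δ·S = 31.3839.
(0,0): S=21.0000. Δ = (V_up−V_dn)/(S_up−S_dn) = (11.8918−22.8331)/(30.2400−14.9100) = -0.7137. V = [p*·11.8918 + (1−p*)·22.8331]/1.2 = 12.9074. B = V − Δ·S = 27.8955.
Check: Δ(0,0)·S0 + B(0,0) = 12.9074 = V0.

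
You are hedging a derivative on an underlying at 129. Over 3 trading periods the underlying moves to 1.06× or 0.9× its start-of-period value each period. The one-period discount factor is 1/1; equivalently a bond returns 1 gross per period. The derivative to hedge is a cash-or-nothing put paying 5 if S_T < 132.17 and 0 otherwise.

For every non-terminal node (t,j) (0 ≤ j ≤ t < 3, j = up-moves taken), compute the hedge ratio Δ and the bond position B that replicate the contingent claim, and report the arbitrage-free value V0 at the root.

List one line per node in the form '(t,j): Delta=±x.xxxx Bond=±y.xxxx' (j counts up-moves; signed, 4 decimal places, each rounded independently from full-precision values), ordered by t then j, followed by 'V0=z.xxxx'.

No-arbitrage ⇒ martingale measure with p* = (R−d)/(u−d) = 0.6250.
At expiry t=3: V(3,0)=5.0000, V(3,1)=5.0000, V(3,2)=5.0000, V(3,3)=0.0000
Node (2,0) S=104.4900: V=(p*·5.0000+(1−p*)·5.0000)/1=5.0000; Δ=(5.0000−5.0000)/(110.7594−94.0410)=0.0000; B=V−Δ·S=5.0000
Node (2,1) S=123.0660: V=(p*·5.0000+(1−p*)·5.0000)/1=5.0000; Δ=(5.0000−5.0000)/(130.4500−110.7594)=0.0000; B=V−Δ·S=5.0000
Node (2,2) S=144.9444: V=(p*·0.0000+(1−p*)·5.0000)/1=1.8750; Δ=(0.0000−5.0000)/(153.6411−130.4500)=-0.2156; B=V−Δ·S=33.1250
Node (1,0) S=116.1000: V=(p*·5.0000+(1−p*)·5.0000)/1=5.0000; Δ=(5.0000−5.0000)/(123.0660−104.4900)=0.0000; B=V−Δ·S=5.0000
Node (1,1) S=136.7400: V=(p*·1.8750+(1−p*)·5.0000)/1=3.0469; Δ=(1.8750−5.0000)/(144.9444−123.0660)=-0.1428; B=V−Δ·S=22.5781
Node (0,0) S=129.0000: V=(p*·3.0469+(1−p*)·5.0000)/1=3.7793; Δ=(3.0469−5.0000)/(136.7400−116.1000)=-0.0946; B=V−Δ·S=15.9863
Check: Δ(0,0)·S0 + B(0,0) = 3.7793 = V0.

(0,0): Delta=-0.0946 Bond=15.9863
(1,0): Delta=0.0000 Bond=5.0000
(1,1): Delta=-0.1428 Bond=22.5781
(2,0): Delta=0.0000 Bond=5.0000
(2,1): Delta=0.0000 Bond=5.0000
(2,2): Delta=-0.2156 Bond=33.1250
V0=3.7793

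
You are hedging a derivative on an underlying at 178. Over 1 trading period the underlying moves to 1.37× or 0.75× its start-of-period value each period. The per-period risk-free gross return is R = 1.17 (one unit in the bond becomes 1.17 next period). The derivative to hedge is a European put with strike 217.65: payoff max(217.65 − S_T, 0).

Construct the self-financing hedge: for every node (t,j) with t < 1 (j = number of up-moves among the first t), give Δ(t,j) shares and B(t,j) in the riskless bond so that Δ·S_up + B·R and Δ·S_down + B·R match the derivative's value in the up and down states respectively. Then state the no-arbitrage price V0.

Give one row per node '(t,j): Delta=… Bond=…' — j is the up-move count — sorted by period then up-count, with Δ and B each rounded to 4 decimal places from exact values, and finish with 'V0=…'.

(0,0): Delta=-0.7625 Bond=158.9268
V0=23.2010

The replicating-portfolio and risk-neutral prices coincide; use p* = (1.17−0.75)/(1.37−0.75) = 0.6774 for the latter.
Terminal values V(1,·): V(1,0)=84.1500, V(1,1)=0.0000
Node (0,0) S=178.0000: V=(p*·0.0000+(1−p*)·84.1500)/1.17=23.2010; Δ=(0.0000−84.1500)/(243.8600−133.5000)=-0.7625; B=V−Δ·S=158.9268
Root portfolio cost Δ·178+B reproduces V0=23.2010.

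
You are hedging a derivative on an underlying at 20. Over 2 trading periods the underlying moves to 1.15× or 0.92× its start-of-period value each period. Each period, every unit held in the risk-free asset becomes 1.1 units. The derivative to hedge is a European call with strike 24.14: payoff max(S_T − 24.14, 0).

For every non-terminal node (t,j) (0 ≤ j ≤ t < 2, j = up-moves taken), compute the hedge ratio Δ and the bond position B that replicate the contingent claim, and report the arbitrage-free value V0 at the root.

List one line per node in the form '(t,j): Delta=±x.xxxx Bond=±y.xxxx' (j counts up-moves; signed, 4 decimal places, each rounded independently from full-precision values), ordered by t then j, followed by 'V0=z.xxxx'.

No-arbitrage ⇒ martingale measure with p* = (R−d)/(u−d) = 0.7826.
Terminal values V(2,·): V(2,0)=0.0000, V(2,1)=0.0000, V(2,2)=2.3100
(1,0): S=18.4000. Δ = (V_up−V_dn)/(S_up−S_dn) = (0.0000−0.0000)/(21.1600−16.9280) = 0.0000. V = [p*·0.0000 + (1−p*)·0.0000]/1.1 = 0.0000. B = V − Δ·S = 0.0000.
(1,1): S=23.0000. Δ = (V_up−V_dn)/(S_up−S_dn) = (2.3100−0.0000)/(26.4500−21.1600) = 0.4367. V = [p*·2.3100 + (1−p*)·0.0000]/1.1 = 1.6435. B = V − Δ·S = -8.4000.
(0,0): S=20.0000. Δ = (V_up−V_dn)/(S_up−S_dn) = (1.6435−0.0000)/(23.0000−18.4000) = 0.3573. V = [p*·1.6435 + (1−p*)·0.0000]/1.1 = 1.1693. B = V − Δ·S = -5.9763.
Each (Δ,B) replicates both successor values, so the strategy is self-financing and V0 is arbitrage-free.

(0,0): Delta=0.3573 Bond=-5.9763
(1,0): Delta=0.0000 Bond=0.0000
(1,1): Delta=0.4367 Bond=-8.4000
V0=1.1693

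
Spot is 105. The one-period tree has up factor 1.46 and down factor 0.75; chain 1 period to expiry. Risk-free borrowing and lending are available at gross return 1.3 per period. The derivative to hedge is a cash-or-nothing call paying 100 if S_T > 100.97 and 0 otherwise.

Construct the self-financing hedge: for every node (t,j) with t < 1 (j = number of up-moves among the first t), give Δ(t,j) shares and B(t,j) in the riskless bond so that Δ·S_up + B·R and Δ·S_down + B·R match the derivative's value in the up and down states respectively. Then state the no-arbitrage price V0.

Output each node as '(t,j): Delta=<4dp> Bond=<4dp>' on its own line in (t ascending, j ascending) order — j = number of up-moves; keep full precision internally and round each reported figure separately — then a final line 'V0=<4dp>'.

No-arbitrage ⇒ martingale measure with p* = (R−d)/(u−d) = 0.7746.
At expiry t=1: V(1,0)=0.0000, V(1,1)=100.0000
Node (0,0) S=105.0000: V=(p*·100.0000+(1−p*)·0.0000)/1.3=59.5883; Δ=(100.0000−0.0000)/(153.3000−78.7500)=1.3414; B=V−Δ·S=-81.2568
Each (Δ,B) replicates both successor values, so the strategy is self-financing and V0 is arbitrage-free.

(0,0): Delta=1.3414 Bond=-81.2568
V0=59.5883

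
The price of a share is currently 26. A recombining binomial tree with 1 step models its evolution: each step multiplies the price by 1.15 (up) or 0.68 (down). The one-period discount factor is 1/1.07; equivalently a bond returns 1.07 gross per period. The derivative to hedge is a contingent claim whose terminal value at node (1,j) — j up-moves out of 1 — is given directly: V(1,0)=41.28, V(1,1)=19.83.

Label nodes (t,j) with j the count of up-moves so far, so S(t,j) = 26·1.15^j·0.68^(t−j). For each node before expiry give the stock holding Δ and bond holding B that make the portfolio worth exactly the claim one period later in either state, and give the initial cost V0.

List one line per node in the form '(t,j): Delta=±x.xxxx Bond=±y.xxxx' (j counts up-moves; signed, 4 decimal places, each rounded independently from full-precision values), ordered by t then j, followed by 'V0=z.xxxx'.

Under the risk-neutral measure, an up-move has probability p* = (R−d)/(u−d) = 0.8298 and values discount at R = 1.07.
Payoff layer (t=1): V(1,0)=41.2800, V(1,1)=19.8300
Node (0,0) S=26.0000: V=(p*·19.8300+(1−p*)·41.2800)/1.07=21.9449; Δ=(19.8300−41.2800)/(29.9000−17.6800)=-1.7553; B=V−Δ·S=67.5832
Self-financing check: at every node Δ·S+B equals the discounted successor values.

(0,0): Delta=-1.7553 Bond=67.5832
V0=21.9449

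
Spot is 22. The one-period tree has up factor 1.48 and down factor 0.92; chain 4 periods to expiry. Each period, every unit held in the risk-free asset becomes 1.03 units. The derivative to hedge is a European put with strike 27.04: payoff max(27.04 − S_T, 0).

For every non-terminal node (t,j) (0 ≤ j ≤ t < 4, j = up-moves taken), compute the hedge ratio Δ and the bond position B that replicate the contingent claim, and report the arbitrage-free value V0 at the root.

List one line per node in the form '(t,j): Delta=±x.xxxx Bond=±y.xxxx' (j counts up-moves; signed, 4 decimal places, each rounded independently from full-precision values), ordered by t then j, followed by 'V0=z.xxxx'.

(0,0): Delta=-0.4174 Bond=13.9725
(1,0): Delta=-0.5594 Bond=17.2660
(1,1): Delta=-0.0563 Bond=2.6330
(2,0): Delta=-0.7486 Bond=21.3062
(2,1): Delta=-0.0784 Bond=3.3749
(2,2): Delta=0.0000 Bond=0.0000
(3,0): Delta=-1.0000 Bond=26.2524
(3,1): Delta=-0.1092 Bond=4.3259
(3,2): Delta=0.0000 Bond=0.0000
(3,3): Delta=0.0000 Bond=0.0000
V0=4.7893

No-arbitrage ⇒ martingale measure with p* = (R−d)/(u−d) = 0.1964.
Terminal values V(4,·): V(4,0)=11.2794, V(4,1)=1.6859, V(4,2)=0.0000, V(4,3)=0.0000, V(4,4)=0.0000
Node (3,0) S=17.1311: V=(p*·1.6859+(1−p*)·11.2794)/1.03=9.1213; Δ=(1.6859−11.2794)/(25.3541−15.7606)=-1.0000; B=V−Δ·S=26.2524
Node (3,1) S=27.5588: V=(p*·0.0000+(1−p*)·1.6859)/1.03=1.3153; Δ=(0.0000−1.6859)/(40.7870−25.3541)=-0.1092; B=V−Δ·S=4.3259
Node (3,2) S=44.3337: V=(p*·0.0000+(1−p*)·0.0000)/1.03=0.0000; Δ=(0.0000−0.0000)/(65.6139−40.7870)=0.0000; B=V−Δ·S=0.0000
Node (3,3) S=71.3194: V=(p*·0.0000+(1−p*)·0.0000)/1.03=0.0000; Δ=(0.0000−0.0000)/(105.5527−65.6139)=0.0000; B=V−Δ·S=0.0000
Node (2,0) S=18.6208: V=(p*·1.3153+(1−p*)·9.1213)/1.03=7.3670; Δ=(1.3153−9.1213)/(27.5588−17.1311)=-0.7486; B=V−Δ·S=21.3062
Node (2,1) S=29.9552: V=(p*·0.0000+(1−p*)·1.3153)/1.03=1.0262; Δ=(0.0000−1.3153)/(44.3337−27.5588)=-0.0784; B=V−Δ·S=3.3749
Node (2,2) S=48.1888: V=(p*·0.0000+(1−p*)·0.0000)/1.03=0.0000; Δ=(0.0000−0.0000)/(71.3194−44.3337)=0.0000; B=V−Δ·S=0.0000
Node (1,0) S=20.2400: V=(p*·1.0262+(1−p*)·7.3670)/1.03=5.9432; Δ=(1.0262−7.3670)/(29.9552−18.6208)=-0.5594; B=V−Δ·S=17.2660
Node (1,1) S=32.5600: V=(p*·0.0000+(1−p*)·1.0262)/1.03=0.8006; Δ=(0.0000−1.0262)/(48.1888−29.9552)=-0.0563; B=V−Δ·S=2.6330
Node (0,0) S=22.0000: V=(p*·0.8006+(1−p*)·5.9432)/1.03=4.7893; Δ=(0.8006−5.9432)/(32.5600−20.2400)=-0.4174; B=V−Δ·S=13.9725
Root portfolio cost Δ·22+B reproduces V0=4.7893.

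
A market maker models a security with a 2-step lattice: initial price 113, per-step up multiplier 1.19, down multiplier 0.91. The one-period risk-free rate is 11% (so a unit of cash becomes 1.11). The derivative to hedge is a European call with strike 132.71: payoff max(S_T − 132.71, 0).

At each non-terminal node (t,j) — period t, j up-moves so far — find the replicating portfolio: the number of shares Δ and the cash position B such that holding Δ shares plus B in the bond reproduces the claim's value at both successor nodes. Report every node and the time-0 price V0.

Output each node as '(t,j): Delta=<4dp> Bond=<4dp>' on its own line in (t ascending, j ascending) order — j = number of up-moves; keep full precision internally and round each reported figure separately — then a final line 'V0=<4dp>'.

No-arbitrage ⇒ martingale measure with p* = (R−d)/(u−d) = 0.7143.
At expiry t=2: V(2,0)=0.0000, V(2,1)=0.0000, V(2,2)=27.3093
  t=1,j=0: stock 102.8300 → up 122.3677 (V=0.0000), down 93.5753 (V=0.0000). Price 0.0000; hedge Δ=0.0000, bond B=0.0000.
  t=1,j=1: stock 134.4700 → up 160.0193 (V=27.3093), down 122.3677 (V=0.0000). Price 17.5736; hedge Δ=0.7253, bond B=-79.9597.
  t=0,j=0: stock 113.0000 → up 134.4700 (V=17.5736), down 102.8300 (V=0.0000). Price 11.3086; hedge Δ=0.5554, bond B=-51.4541.
Self-financing check: at every node Δ·S+B equals the discounted successor values.

(0,0): Delta=0.5554 Bond=-51.4541
(1,0): Delta=0.0000 Bond=0.0000
(1,1): Delta=0.7253 Bond=-79.9597
V0=11.3086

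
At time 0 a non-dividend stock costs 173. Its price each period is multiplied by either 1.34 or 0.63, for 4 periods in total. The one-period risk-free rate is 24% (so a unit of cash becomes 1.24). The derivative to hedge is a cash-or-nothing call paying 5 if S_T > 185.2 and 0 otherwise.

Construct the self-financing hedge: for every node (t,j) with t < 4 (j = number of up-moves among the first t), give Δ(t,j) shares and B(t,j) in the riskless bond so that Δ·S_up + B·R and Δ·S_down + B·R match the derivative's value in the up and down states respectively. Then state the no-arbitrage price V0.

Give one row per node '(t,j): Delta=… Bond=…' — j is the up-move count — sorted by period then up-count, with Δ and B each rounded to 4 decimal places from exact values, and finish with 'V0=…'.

Risk-neutral probability p* = (R−d)/(u−d) = (1.24−0.63)/(1.34−0.63) = 0.8592.
Payoff layer (t=4): V(4,0)=0.0000, V(4,1)=0.0000, V(4,2)=0.0000, V(4,3)=5.0000, V(4,4)=5.0000
  t=3,j=0: stock 43.2581 → up 57.9659 (V=0.0000), down 27.2526 (V=0.0000). Price 0.0000; hedge Δ=0.0000, bond B=0.0000.
  t=3,j=1: stock 92.0094 → up 123.2925 (V=0.0000), down 57.9659 (V=0.0000). Price 0.0000; hedge Δ=0.0000, bond B=0.0000.
  t=3,j=2: stock 195.7024 → up 262.2413 (V=5.0000), down 123.2925 (V=0.0000). Price 3.4643; hedge Δ=0.0360, bond B=-3.5779.
  t=3,j=3: stock 416.2560 → up 557.7830 (V=5.0000), down 262.2413 (V=5.0000). Price 4.0323; hedge Δ=0.0000, bond B=4.0323.
  t=2,j=0: stock 68.6637 → up 92.0094 (V=0.0000), down 43.2581 (V=0.0000). Price 0.0000; hedge Δ=0.0000, bond B=0.0000.
  t=2,j=1: stock 146.0466 → up 195.7024 (V=3.4643), down 92.0094 (V=0.0000). Price 2.4003; hedge Δ=0.0334, bond B=-2.4790.
  t=2,j=2: stock 310.6388 → up 416.2560 (V=4.0323), down 195.7024 (V=3.4643). Price 3.1873; hedge Δ=0.0026, bond B=2.3874.
  t=1,j=0: stock 108.9900 → up 146.0466 (V=2.4003), down 68.6637 (V=0.0000). Price 1.6631; hedge Δ=0.0310, bond B=-1.7176.
  t=1,j=1: stock 231.8200 → up 310.6388 (V=3.1873), down 146.0466 (V=2.4003). Price 2.4810; hedge Δ=0.0048, bond B=1.3726.
  t=0,j=0: stock 173.0000 → up 231.8200 (V=2.4810), down 108.9900 (V=1.6631). Price 1.9079; hedge Δ=0.0067, bond B=0.7559.
Each (Δ,B) replicates both successor values, so the strategy is self-financing and V0 is arbitrage-free.

(0,0): Delta=0.0067 Bond=0.7559
(1,0): Delta=0.0310 Bond=-1.7176
(1,1): Delta=0.0048 Bond=1.3726
(2,0): Delta=0.0000 Bond=0.0000
(2,1): Delta=0.0334 Bond=-2.4790
(2,2): Delta=0.0026 Bond=2.3874
(3,0): Delta=0.0000 Bond=0.0000
(3,1): Delta=0.0000 Bond=0.0000
(3,2): Delta=0.0360 Bond=-3.5779
(3,3): Delta=0.0000 Bond=4.0323
V0=1.9079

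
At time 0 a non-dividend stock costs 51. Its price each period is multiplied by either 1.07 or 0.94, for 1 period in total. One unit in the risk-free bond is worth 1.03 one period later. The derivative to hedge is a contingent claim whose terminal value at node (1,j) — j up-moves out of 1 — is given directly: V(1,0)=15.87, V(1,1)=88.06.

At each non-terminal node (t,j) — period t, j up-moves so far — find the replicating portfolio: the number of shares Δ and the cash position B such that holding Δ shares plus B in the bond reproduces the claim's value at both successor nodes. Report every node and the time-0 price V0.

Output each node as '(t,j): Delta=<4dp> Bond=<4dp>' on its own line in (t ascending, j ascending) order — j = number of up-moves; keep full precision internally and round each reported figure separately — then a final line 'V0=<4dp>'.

The replicating-portfolio and risk-neutral prices coincide; use p* = (1.03−0.94)/(1.07−0.94) = 0.6923 for the latter.
At expiry t=1: V(1,0)=15.8700, V(1,1)=88.0600
(0,0): S=51.0000. Δ = (V_up−V_dn)/(S_up−S_dn) = (88.0600−15.8700)/(54.5700−47.9400) = 10.8884. V = [p*·88.0600 + (1−p*)·15.8700]/1.03 = 63.9298. B = V − Δ·S = -491.3779.
The time-0 hedge costs 63.9298, which is the no-arbitrage price.

(0,0): Delta=10.8884 Bond=-491.3779
V0=63.9298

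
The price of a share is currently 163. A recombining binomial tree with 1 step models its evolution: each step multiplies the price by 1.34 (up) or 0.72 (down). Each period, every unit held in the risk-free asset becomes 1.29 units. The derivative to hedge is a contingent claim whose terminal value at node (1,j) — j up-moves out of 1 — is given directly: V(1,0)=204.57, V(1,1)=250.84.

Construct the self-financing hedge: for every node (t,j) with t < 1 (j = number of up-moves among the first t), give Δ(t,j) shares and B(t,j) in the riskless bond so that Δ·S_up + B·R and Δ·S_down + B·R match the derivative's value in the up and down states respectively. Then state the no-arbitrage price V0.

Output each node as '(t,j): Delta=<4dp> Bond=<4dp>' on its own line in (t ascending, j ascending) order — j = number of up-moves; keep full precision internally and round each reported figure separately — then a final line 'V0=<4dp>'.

(0,0): Delta=0.4578 Bond=116.9280
V0=191.5570

Since d<R<u, set p* = (R−d)/(u−d) = 0.9194; price each node as the discounted p*-expectation of its children.
Terminal payoffs: V(1,0)=204.5700, V(1,1)=250.8400
  t=0,j=0: stock 163.0000 → up 218.4200 (V=250.8400), down 117.3600 (V=204.5700). Price 191.5570; hedge Δ=0.4578, bond B=116.9280.
The time-0 hedge costs 191.5570, which is the no-arbitrage price.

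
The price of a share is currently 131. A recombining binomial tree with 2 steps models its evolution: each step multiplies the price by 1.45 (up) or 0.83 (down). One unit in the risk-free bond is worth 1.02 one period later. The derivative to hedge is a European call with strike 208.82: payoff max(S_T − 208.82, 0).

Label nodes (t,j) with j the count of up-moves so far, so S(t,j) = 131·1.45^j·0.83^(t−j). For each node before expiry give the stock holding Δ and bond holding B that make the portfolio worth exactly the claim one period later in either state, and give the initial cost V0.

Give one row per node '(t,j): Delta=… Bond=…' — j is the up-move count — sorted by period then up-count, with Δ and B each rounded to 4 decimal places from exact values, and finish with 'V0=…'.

The replicating-portfolio and risk-neutral prices coincide; use p* = (1.02−0.83)/(1.45−0.83) = 0.3065 for the latter.
At expiry t=2: V(2,0)=0.0000, V(2,1)=0.0000, V(2,2)=66.6075
(1,0): S=108.7300. Δ = (V_up−V_dn)/(S_up−S_dn) = (0.0000−0.0000)/(157.6585−90.2459) = 0.0000. V = [p*·0.0000 + (1−p*)·0.0000]/1.02 = 0.0000. B = V − Δ·S = 0.0000.
(1,1): S=189.9500. Δ = (V_up−V_dn)/(S_up−S_dn) = (66.6075−0.0000)/(275.4275−157.6585) = 0.5656. V = [p*·66.6075 + (1−p*)·0.0000]/1.02 = 20.0117. B = V − Δ·S = -87.4197.
(0,0): S=131.0000. Δ = (V_up−V_dn)/(S_up−S_dn) = (20.0117−0.0000)/(189.9500−108.7300) = 0.2464. V = [p*·20.0117 + (1−p*)·0.0000]/1.02 = 6.0124. B = V − Δ·S = -26.2646.
Check: Δ(0,0)·S0 + B(0,0) = 6.0124 = V0.

(0,0): Delta=0.2464 Bond=-26.2646
(1,0): Delta=0.0000 Bond=0.0000
(1,1): Delta=0.5656 Bond=-87.4197
V0=6.0124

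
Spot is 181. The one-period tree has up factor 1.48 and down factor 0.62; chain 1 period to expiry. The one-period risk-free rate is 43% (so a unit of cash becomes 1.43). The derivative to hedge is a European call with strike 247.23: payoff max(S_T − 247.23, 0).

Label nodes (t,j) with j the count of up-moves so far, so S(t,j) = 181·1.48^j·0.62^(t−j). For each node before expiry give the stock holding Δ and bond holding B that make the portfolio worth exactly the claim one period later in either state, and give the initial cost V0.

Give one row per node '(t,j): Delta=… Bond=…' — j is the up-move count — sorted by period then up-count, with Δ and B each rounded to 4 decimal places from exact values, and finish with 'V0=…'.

The replicating-portfolio and risk-neutral prices coincide; use p* = (1.43−0.62)/(1.48−0.62) = 0.9419 for the latter.
Payoff layer (t=1): V(1,0)=0.0000, V(1,1)=20.6500
(0,0): S=181.0000. Δ = (V_up−V_dn)/(S_up−S_dn) = (20.6500−0.0000)/(267.8800−112.2200) = 0.1327. V = [p*·20.6500 + (1−p*)·0.0000]/1.43 = 13.6010. B = V − Δ·S = -10.4106.
Root portfolio cost Δ·181+B reproduces V0=13.6010.

(0,0): Delta=0.1327 Bond=-10.4106
V0=13.6010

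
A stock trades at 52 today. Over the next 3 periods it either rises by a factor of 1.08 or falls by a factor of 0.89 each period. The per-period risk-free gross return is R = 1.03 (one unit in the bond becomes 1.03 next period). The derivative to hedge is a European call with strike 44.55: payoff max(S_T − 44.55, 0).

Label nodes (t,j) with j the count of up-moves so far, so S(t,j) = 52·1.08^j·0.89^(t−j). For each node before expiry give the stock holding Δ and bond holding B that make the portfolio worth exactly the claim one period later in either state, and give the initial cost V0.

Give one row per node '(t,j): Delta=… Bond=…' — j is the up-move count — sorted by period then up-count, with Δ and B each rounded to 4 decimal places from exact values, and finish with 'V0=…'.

(0,0): Delta=0.9459 Bond=-37.8137
(1,0): Delta=0.7673 Bond=-30.6827
(1,1): Delta=0.9984 Bond=-41.9001
(2,0): Delta=0.0000 Bond=0.0000
(2,1): Delta=0.9931 Bond=-42.8901
(2,2): Delta=1.0000 Bond=-43.2524
V0=11.3713

Risk-neutral probability p* = (R−d)/(u−d) = (1.03−0.89)/(1.08−0.89) = 0.7368.
At expiry t=3: V(3,0)=0.0000, V(3,1)=0.0000, V(3,2)=9.4310, V(3,3)=20.9550
  t=2,j=0: stock 41.1892 → up 44.4843 (V=0.0000), down 36.6584 (V=0.0000). Price 0.0000; hedge Δ=0.0000, bond B=0.0000.
  t=2,j=1: stock 49.9824 → up 53.9810 (V=9.4310), down 44.4843 (V=0.0000). Price 6.7467; hedge Δ=0.9931, bond B=-42.8901.
  t=2,j=2: stock 60.6528 → up 65.5050 (V=20.9550), down 53.9810 (V=9.4310). Price 17.4004; hedge Δ=1.0000, bond B=-43.2524.
  t=1,j=0: stock 46.2800 → up 49.9824 (V=6.7467), down 41.1892 (V=0.0000). Price 4.8265; hedge Δ=0.7673, bond B=-30.6827.
  t=1,j=1: stock 56.1600 → up 60.6528 (V=17.4004), down 49.9824 (V=6.7467). Price 14.1716; hedge Δ=0.9984, bond B=-41.9001.
  t=0,j=0: stock 52.0000 → up 56.1600 (V=14.1716), down 46.2800 (V=4.8265). Price 11.3713; hedge Δ=0.9459, bond B=-37.8137.
Root portfolio cost Δ·52+B reproduces V0=11.3713.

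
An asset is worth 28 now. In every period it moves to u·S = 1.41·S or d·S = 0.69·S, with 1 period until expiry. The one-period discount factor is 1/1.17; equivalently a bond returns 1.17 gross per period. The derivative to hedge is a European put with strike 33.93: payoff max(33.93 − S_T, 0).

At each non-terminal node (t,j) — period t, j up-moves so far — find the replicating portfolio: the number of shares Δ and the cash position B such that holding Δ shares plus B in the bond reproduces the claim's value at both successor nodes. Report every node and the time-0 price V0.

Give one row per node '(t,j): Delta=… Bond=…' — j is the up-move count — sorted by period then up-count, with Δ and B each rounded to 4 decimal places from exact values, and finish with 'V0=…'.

(0,0): Delta=-0.7247 Bond=24.4541
V0=4.1624

No-arbitrage ⇒ martingale measure with p* = (R−d)/(u−d) = 0.6667.
Payoff layer (t=1): V(1,0)=14.6100, V(1,1)=0.0000
  t=0,j=0: stock 28.0000 → up 39.4800 (V=0.0000), down 19.3200 (V=14.6100). Price 4.1624; hedge Δ=-0.7247, bond B=24.4541.
Each (Δ,B) replicates both successor values, so the strategy is self-financing and V0 is arbitrage-free.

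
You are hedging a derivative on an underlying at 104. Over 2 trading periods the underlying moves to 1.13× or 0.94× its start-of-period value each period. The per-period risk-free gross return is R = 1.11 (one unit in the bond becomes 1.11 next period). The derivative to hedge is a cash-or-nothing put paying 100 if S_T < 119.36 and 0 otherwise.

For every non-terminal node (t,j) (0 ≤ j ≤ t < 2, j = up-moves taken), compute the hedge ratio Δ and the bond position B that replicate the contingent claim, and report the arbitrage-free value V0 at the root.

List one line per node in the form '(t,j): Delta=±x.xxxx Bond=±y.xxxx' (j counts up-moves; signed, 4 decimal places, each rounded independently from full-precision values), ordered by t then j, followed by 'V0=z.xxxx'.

The replicating-portfolio and risk-neutral prices coincide; use p* = (1.11−0.94)/(1.13−0.94) = 0.8947 for the latter.
At expiry t=2: V(2,0)=100.0000, V(2,1)=100.0000, V(2,2)=0.0000
Node (1,0) S=97.7600: V=(p*·100.0000+(1−p*)·100.0000)/1.11=90.0901; Δ=(100.0000−100.0000)/(110.4688−91.8944)=0.0000; B=V−Δ·S=90.0901
Node (1,1) S=117.5200: V=(p*·0.0000+(1−p*)·100.0000)/1.11=9.4832; Δ=(0.0000−100.0000)/(132.7976−110.4688)=-4.4785; B=V−Δ·S=535.7990
Node (0,0) S=104.0000: V=(p*·9.4832+(1−p*)·90.0901)/1.11=16.1875; Δ=(9.4832−90.0901)/(117.5200−97.7600)=-4.0793; B=V−Δ·S=440.4344
Each (Δ,B) replicates both successor values, so the strategy is self-financing and V0 is arbitrage-free.

(0,0): Delta=-4.0793 Bond=440.4344
(1,0): Delta=0.0000 Bond=90.0901
(1,1): Delta=-4.4785 Bond=535.7990
V0=16.1875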